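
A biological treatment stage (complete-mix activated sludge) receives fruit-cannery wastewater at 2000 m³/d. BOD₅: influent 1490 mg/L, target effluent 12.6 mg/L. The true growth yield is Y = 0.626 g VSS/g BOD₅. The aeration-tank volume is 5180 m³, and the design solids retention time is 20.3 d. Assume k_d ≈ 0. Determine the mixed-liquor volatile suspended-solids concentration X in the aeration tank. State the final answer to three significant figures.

From V·X = Y·Q·(S₀ − S)·θ_c (decay neglected): X = 0.626 × 2000 × (1490 − 12.6) × 20.3 / 5180 = 7249 mg/L.

X ≈ 7250 mg/L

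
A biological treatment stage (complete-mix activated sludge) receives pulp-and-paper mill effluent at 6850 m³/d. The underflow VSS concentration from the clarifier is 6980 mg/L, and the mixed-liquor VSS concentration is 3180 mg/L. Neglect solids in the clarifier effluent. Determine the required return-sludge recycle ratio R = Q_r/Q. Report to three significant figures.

Mass balance around the secondary clarifier (neglecting effluent solids): R = X / (X_r − X) = 3180 / (6980 − 3180) = 0.8368.

R ≈ 0.837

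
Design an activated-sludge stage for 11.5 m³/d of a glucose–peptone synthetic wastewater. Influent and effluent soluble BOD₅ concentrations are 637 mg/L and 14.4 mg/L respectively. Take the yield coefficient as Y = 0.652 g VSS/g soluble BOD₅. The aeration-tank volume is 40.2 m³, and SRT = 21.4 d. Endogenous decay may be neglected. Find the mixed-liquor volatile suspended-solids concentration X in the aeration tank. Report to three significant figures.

From V·X = Y·Q·(S₀ − S)·θ_c (decay neglected): X = 0.652 × 11.5 × (637 − 14.4) × 21.4 / 40.2 = 2485 mg/L.

X ≈ 2490 mg/L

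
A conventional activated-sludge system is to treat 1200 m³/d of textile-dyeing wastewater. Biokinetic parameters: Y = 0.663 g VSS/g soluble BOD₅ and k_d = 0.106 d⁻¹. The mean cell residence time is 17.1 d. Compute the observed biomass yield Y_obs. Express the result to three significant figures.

Y_obs = Y / (1 + k_d θ_c) = 0.663 / (1 + 0.106 × 17.1) = 0.663 / 2.813 = 0.2357.

Y_obs ≈ 0.236 g VSS/g soluble BOD₅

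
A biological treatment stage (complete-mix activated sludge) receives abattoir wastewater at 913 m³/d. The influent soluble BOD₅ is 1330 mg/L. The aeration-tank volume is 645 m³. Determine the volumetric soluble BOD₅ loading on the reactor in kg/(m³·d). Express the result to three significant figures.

L_v ≈ 1.88 kg soluble BOD₅/(m³·d)

Applied soluble BOD₅ load per unit volume = Q·S₀/V = (913 × 1330/1000)/645.0 = 1.883 kg soluble BOD₅·m⁻³·d⁻¹.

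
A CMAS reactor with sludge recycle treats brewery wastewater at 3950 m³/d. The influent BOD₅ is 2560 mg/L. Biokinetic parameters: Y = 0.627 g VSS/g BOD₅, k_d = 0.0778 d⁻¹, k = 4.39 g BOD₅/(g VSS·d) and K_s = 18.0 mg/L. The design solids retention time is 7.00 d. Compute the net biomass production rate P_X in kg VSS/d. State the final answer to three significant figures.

From the Monod/SRT balance for a CMAS, S = K_s·(1+k_d θ_c)/[θ_c·(Y k − k_d) − 1] = 18.0 × (1 + 0.0778 × 7.00) / [7.00 × (0.627 × 4.39 − 0.0778) − 1] = 27.80 / 17.72 = 1.569 mg/L.
Y_obs = Y / (1 + k_d θ_c) = 0.627 / (1 + 0.0778 × 7.00) = 0.627 / 1.545 = 0.4059.
Mass of BOD₅ removed per day: Q(S₀ − S) = 3950 × 2558 g/m³ = 10106 kg/d.
Net biomass production P_X = Y_obs × Q·(S₀ − S) = 0.4059 × 10106 = 4102 kg VSS/d.

P_X ≈ 4100 kg VSS/d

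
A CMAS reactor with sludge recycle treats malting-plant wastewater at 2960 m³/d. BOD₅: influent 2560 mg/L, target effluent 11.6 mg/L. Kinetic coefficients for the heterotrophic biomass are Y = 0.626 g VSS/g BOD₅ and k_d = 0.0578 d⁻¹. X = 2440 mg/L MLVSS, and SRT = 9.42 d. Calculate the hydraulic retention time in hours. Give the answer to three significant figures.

From the SRT design equation V = Y Q (S₀−S) θ_c / [X (1 + k_d θ_c)] = 0.626 × 2960 × (2560 − 11.6) × 9.42 / [2440 × (1 + 0.0578 × 9.42)] = 4.45×10^7 / 3769 = 11804 m³.
τ = V/Q = 11804/2960 = 3.988 d, or 95.70 h.

τ ≈ 95.7 h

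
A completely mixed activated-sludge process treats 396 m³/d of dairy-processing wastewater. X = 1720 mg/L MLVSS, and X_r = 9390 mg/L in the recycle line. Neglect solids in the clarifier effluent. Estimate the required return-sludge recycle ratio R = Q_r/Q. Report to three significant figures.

Solids balance on the clarifier gives (1+R)X = R·X_r, so R = X/(X_r − X) = 1720 / (9390 − 1720) = 0.2243.

R ≈ 0.224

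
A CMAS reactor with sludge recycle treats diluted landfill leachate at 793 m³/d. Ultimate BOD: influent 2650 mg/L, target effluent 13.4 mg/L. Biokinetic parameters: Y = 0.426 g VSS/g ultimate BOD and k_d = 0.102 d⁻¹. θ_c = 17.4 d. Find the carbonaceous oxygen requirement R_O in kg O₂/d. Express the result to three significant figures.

R_O ≈ 1640 kg O₂/d

The observed yield is Y_obs = Y/(1 + k_d·θ_c) = 0.426 / (1 + 0.102 × 17.4) = 0.426 / 2.775 = 0.1535 g VSS per g ultimate BOD removed.
ΔS = 2650 − 13.4 = 2637 mg/L, so the substrate removal rate is 793 × 2637/1000 = 2091 kg ultimate BOD/d.
Biomass synthesised: P_X = Y_obs × 2091 = 321.0 kg VSS/d.
R_O = Q·(S₀ − S) − 1.42·P_X = 2091 − 1.42 × 321.0 = 1635 kg O₂/d.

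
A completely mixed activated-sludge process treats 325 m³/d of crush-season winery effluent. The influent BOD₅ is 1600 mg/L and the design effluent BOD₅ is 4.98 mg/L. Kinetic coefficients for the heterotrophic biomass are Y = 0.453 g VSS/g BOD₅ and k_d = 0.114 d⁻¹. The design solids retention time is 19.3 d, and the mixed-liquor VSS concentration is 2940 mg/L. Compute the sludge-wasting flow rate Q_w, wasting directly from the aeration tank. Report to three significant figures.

Q_w ≈ 25.0 m³/d

Steady-state biomass mass balance: V·X·(1 + k_d·θ_c) = Y·Q·(S₀ − S)·θ_c, so V = 0.453 × 325 × (1600 − 4.98) × 19.3 / [2940 × (1 + 0.114 × 19.3)] = 4.53×10^6 / 9409 = 481.7 m³.
For wasting at MLVSS concentration, Q_w = V/θ_c = 481.7/19.3 = 24.96 m³/d.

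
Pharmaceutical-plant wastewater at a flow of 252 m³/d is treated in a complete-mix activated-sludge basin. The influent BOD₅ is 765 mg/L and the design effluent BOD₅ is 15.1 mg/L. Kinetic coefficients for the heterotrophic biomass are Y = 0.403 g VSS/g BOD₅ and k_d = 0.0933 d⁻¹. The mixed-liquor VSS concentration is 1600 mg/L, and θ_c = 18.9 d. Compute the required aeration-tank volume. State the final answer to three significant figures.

V ≈ 326 m³

From the SRT design equation V = Y Q (S₀−S) θ_c / [X (1 + k_d θ_c)] = 0.403 × 252 × (765 − 15.1) × 18.9 / [1600 × (1 + 0.0933 × 18.9)] = 1.44×10^6 / 4421 = 325.5 m³.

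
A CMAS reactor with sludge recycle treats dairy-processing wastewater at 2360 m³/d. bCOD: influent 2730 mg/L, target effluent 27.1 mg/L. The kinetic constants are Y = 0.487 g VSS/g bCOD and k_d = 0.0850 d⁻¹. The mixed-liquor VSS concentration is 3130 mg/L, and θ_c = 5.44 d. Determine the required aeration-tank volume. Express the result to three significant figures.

V ≈ 3690 m³

Steady-state biomass mass balance: V·X·(1 + k_d·θ_c) = Y·Q·(S₀ − S)·θ_c, so V = 0.487 × 2360 × (2730 − 27.1) × 5.44 / [3130 × (1 + 0.0850 × 5.44)] = 1.69×10^7 / 4577 = 3692 m³.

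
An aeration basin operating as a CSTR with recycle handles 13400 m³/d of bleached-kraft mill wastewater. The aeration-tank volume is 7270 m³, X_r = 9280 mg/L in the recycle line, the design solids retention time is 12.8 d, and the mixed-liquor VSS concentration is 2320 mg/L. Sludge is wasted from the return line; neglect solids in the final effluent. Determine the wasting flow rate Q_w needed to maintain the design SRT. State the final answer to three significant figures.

Wasting from the return line (neglecting effluent solids): Q_w = V·X / (θ_c·X_r) = 7270 × 2320 / (12.8 × 9280) = 142.0 m³/d.

Q_w ≈ 142 m³/d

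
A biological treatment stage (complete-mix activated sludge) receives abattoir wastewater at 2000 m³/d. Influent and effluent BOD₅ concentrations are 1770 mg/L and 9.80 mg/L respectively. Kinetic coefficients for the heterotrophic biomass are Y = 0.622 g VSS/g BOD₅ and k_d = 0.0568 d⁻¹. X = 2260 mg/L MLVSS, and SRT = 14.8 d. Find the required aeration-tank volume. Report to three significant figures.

From the SRT design equation V = Y Q (S₀−S) θ_c / [X (1 + k_d θ_c)] = 0.622 × 2000 × (1770 − 9.80) × 14.8 / [2260 × (1 + 0.0568 × 14.8)] = 3.24×10^7 / 4160 = 7791 m³.

V ≈ 7790 m³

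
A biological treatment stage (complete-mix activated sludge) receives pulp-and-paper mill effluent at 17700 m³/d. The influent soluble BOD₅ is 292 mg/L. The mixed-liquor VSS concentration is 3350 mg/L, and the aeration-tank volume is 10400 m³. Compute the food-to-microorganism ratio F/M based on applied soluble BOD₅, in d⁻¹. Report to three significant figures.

F/M ≈ 0.148 d⁻¹

F/M = applied load / biomass = Q·S₀/(V·X) = 17700 × 292 / (10400 × 3350) = 0.1483 d⁻¹.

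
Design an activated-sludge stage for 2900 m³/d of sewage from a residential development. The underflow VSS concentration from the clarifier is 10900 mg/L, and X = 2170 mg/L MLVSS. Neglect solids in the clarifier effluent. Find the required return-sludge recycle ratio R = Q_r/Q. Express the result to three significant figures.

R = Q_r/Q = X/(X_r − X) = 2170 / (10900 − 2170) = 0.2486.

R ≈ 0.249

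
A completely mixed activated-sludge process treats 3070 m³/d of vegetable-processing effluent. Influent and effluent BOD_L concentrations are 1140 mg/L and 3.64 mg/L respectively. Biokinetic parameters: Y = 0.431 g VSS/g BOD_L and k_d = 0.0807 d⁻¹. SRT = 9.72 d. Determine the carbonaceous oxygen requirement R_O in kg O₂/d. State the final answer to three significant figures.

Observed yield with endogenous decay: Y_obs = Y / (1 + k_d·θ_c) = 0.431 / (1 + 0.0807 × 9.72) = 0.431 / 1.784 = 0.2415 g VSS/g BOD_L.
ΔS = 1140 − 3.64 = 1136 mg/L, so the substrate removal rate is 3070 × 1136/1000 = 3489 kg BOD_L/d.
P_X = Y_obs·Q·(S₀ − S) = 0.2415 × 3489 = 842.6 kg VSS/d.
Carbonaceous O₂ demand = substrate oxidised − cell-mass equivalent = 3489 − 1.42 × 842.6 = 2292 kg O₂/d.

R_O ≈ 2290 kg O₂/d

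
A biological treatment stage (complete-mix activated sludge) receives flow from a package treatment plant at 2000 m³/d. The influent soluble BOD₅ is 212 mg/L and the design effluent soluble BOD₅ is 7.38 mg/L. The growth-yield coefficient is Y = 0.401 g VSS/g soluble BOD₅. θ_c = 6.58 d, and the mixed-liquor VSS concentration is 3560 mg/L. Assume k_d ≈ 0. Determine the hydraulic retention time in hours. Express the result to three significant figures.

τ ≈ 3.64 h

With k_d = 0 the design equation reduces to V = Y Q (S₀−S) θ_c / X = 0.401 × 2000 × (212 − 7.38) × 6.58 / 3560 = 303.3 m³.
HRT = V/Q = 303.3 m³ / 2000 m³·d⁻¹ = 0.1517 d × 24 = 3.640 h.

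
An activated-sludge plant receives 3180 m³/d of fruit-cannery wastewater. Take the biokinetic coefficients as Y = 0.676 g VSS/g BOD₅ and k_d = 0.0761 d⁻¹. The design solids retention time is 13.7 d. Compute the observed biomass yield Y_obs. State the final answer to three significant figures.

The observed yield is Y_obs = Y/(1 + k_d·θ_c) = 0.676 / (1 + 0.0761 × 13.7) = 0.676 / 2.043 = 0.3310 g VSS per g BOD₅ removed.

Y_obs ≈ 0.331 g VSS/g BOD₅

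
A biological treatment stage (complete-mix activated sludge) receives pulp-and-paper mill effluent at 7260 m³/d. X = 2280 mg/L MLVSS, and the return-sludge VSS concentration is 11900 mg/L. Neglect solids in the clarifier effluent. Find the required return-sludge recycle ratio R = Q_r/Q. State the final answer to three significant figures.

R ≈ 0.237

Solids balance on the clarifier gives (1+R)X = R·X_r, so R = X/(X_r − X) = 2280 / (11900 − 2280) = 0.2370.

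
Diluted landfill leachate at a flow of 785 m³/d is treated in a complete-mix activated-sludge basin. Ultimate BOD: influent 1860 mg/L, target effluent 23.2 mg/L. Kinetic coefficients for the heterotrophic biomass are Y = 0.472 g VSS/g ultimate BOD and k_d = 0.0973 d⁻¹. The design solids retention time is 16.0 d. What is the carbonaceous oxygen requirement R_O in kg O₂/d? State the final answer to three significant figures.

The observed yield is Y_obs = Y/(1 + k_d·θ_c) = 0.472 / (1 + 0.0973 × 16.0) = 0.472 / 2.557 = 0.1846 g VSS per g ultimate BOD removed.
Substrate removed = Q·(S₀ − S) = 785 m³/d × (1860 − 23.2) g/m³ = 1.44×10^6 g/d = 1442 kg/d.
Biomass synthesised: P_X = Y_obs × 1442 = 266.2 kg VSS/d.
R_O = Q·(S₀ − S) − 1.42·P_X = 1442 − 1.42 × 266.2 = 1064 kg O₂/d.

R_O ≈ 1060 kg O₂/d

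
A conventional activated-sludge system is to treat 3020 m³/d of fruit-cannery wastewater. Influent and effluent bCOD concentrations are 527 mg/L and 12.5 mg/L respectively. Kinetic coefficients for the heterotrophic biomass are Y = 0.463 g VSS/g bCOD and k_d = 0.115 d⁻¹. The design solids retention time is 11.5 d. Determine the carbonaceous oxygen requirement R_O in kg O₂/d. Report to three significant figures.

Y_obs = Y / (1 + k_d θ_c) = 0.463 / (1 + 0.115 × 11.5) = 0.463 / 2.322 = 0.1994.
Mass of bCOD removed per day: Q(S₀ − S) = 3020 × 514.5 g/m³ = 1554 kg/d.
P_X = Y_obs·Q·(S₀ − S) = 0.1994 × 1554 = 309.8 kg VSS/d.
R_O = Q·(S₀ − S) − 1.42·P_X = 1554 − 1.42 × 309.8 = 1114 kg O₂/d.

R_O ≈ 1110 kg O₂/d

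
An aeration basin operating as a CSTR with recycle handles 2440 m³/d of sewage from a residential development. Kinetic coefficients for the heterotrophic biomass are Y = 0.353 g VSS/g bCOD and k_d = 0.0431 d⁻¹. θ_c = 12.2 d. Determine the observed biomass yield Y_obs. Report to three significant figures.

The observed yield is Y_obs = Y/(1 + k_d·θ_c) = 0.353 / (1 + 0.0431 × 12.2) = 0.353 / 1.526 = 0.2314 g VSS per g bCOD removed.

Y_obs ≈ 0.231 g VSS/g bCOD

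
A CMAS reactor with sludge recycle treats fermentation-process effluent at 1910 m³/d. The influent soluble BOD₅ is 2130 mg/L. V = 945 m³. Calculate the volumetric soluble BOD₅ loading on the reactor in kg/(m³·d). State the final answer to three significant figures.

L_v ≈ 4.31 kg soluble BOD₅/(m³·d)

Volumetric loading L_v = Q·S₀ / V = 1910 × 2130 g/m³ / 945.0 m³ = 4305 g/(m³·d) = 4.305 kg soluble BOD₅/(m³·d).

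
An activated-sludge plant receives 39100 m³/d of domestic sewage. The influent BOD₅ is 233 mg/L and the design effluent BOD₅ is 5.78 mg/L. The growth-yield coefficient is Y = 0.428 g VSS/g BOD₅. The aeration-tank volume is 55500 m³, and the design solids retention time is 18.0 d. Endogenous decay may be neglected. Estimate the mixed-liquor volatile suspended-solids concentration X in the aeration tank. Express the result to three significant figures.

X = Y·Q·ΔS·θ_c / V = 0.428 × 39100 × (233 − 5.78) × 18.0 / 55500 = 1233 mg/L.

X ≈ 1230 mg/L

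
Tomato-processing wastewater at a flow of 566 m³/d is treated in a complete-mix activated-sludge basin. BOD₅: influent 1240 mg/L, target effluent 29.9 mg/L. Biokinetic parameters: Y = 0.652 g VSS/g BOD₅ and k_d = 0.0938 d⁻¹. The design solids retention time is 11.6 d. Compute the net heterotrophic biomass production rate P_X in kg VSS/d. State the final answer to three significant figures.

Observed yield with endogenous decay: Y_obs = Y / (1 + k_d·θ_c) = 0.652 / (1 + 0.0938 × 11.6) = 0.652 / 2.088 = 0.3122 g VSS/g BOD₅.
Substrate removed = Q·(S₀ − S) = 566 m³/d × (1240 − 29.9) g/m³ = 6.85×10^5 g/d = 684.9 kg/d.
Net biomass production P_X = Y_obs × Q·(S₀ − S) = 0.3122 × 684.9 = 213.9 kg VSS/d.

P_X ≈ 214 kg VSS/d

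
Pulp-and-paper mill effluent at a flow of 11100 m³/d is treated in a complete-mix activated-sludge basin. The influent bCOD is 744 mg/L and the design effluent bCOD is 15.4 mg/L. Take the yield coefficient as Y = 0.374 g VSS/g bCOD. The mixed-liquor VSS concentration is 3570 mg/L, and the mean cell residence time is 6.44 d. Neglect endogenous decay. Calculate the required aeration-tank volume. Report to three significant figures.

V·X = Y·Q·ΔS·θ_c gives V = 0.374 × 11100 × (744 − 15.4) × 6.44 / 3570 = 5456 m³.

V ≈ 5460 m³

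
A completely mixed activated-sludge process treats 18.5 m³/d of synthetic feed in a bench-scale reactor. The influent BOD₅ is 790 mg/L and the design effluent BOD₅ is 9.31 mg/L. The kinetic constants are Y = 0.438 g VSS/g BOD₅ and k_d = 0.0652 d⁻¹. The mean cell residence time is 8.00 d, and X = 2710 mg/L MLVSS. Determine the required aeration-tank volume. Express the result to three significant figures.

V ≈ 12.3 m³

From the SRT design equation V = Y Q (S₀−S) θ_c / [X (1 + k_d θ_c)] = 0.438 × 18.5 × (790 − 9.31) × 8.00 / [2710 × (1 + 0.0652 × 8.00)] = 5.06×10^4 / 4124 = 12.27 m³.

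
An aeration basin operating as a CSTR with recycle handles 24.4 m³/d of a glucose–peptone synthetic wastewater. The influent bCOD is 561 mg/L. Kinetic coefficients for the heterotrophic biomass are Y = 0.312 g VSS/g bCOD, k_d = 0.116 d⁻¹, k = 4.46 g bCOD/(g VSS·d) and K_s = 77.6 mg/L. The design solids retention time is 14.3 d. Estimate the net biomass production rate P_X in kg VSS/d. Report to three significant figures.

For a completely mixed reactor with recycle the Lawrence–McCarty relation gives S = K_s·(1 + k_d·θ_c) / [θ_c·(Y·k − k_d) − 1] = 77.6 × (1 + 0.116 × 14.3) / [14.3 × (0.312 × 4.46 − 0.116) − 1] = 206.3 / 17.24 = 11.97 mg/L.
Y_obs = Y / (1 + k_d θ_c) = 0.312 / (1 + 0.116 × 14.3) = 0.312 / 2.659 = 0.1173.
Substrate removed = Q·(S₀ − S) = 24.4 m³/d × (561 − 12.0) g/m³ = 1.34×10^4 g/d = 13.40 kg/d.
P_X = Y_obs · Q(S₀ − S) = 0.1173 × 13.40 = 1.572 kg VSS/d.

P_X ≈ 1.57 kg VSS/d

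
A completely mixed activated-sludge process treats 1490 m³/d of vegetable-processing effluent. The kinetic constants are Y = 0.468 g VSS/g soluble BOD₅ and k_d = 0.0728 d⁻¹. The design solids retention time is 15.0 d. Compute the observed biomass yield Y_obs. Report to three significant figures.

Y_obs ≈ 0.224 g VSS/g soluble BOD₅

Correct the yield for decay: Y_obs = Y/(1 + k_d θ_c) = 0.468 / (1 + 0.0728 × 15.0) = 0.468 / 2.092 = 0.2237.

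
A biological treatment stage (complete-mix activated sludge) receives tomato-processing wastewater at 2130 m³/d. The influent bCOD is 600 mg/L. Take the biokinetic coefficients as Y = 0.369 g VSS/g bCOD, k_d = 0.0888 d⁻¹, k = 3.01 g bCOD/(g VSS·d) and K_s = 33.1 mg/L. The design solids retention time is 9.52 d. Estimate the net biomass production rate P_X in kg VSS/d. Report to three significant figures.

P_X ≈ 253 kg VSS/d

From the Monod/SRT balance for a CMAS, S = K_s·(1+k_d θ_c)/[θ_c·(Y k − k_d) − 1] = 33.1 × (1 + 0.0888 × 9.52) / [9.52 × (0.369 × 3.01 − 0.0888) − 1] = 61.08 / 8.728 = 6.998 mg/L.
Y_obs = Y / (1 + k_d θ_c) = 0.369 / (1 + 0.0888 × 9.52) = 0.369 / 1.845 = 0.2000.
ΔS = 600 − 7.00 = 593.0 mg/L, so the substrate removal rate is 2130 × 593.0/1000 = 1263 kg bCOD/d.
Biomass produced: P_X = Y_obs·Q·ΔS = 0.2000 × 1263 ≈ 252.6 kg VSS/d.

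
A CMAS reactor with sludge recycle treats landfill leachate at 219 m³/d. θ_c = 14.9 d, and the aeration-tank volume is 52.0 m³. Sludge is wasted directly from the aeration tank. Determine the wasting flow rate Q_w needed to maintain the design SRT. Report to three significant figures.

Wasting from the aeration tank: Q_w = V / θ_c = 52.00 / 14.9 = 3.490 m³/d.

Q_w ≈ 3.49 m³/d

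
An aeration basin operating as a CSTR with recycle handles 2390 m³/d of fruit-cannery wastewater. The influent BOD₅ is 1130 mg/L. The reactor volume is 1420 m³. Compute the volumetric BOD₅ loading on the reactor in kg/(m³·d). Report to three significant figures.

Volumetric loading L_v = Q·S₀ / V = 2390 × 1130 g/m³ / 1420 m³ = 1902 g/(m³·d) = 1.902 kg BOD₅/(m³·d).

L_v ≈ 1.90 kg BOD₅/(m³·d)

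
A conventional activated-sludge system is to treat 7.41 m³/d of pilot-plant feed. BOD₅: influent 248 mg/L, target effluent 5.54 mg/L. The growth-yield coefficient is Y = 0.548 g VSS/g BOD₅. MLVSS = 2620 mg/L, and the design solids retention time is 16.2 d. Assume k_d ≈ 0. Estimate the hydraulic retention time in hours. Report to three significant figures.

V·X = Y·Q·ΔS·θ_c gives V = 0.548 × 7.41 × (248 − 5.54) × 16.2 / 2620 = 6.088 m³.
Hydraulic retention time τ = V/Q = 6.088 / 7.41 = 0.8216 d = 19.72 h.

τ ≈ 19.7 h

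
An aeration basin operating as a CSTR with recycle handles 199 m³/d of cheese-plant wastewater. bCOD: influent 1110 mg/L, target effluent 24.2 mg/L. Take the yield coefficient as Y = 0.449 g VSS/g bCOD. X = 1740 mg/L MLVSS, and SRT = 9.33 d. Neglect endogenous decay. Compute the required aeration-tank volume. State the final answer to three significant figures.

With k_d = 0 the design equation reduces to V = Y Q (S₀−S) θ_c / X = 0.449 × 199 × (1110 − 24.2) × 9.33 / 1740 = 520.2 m³.

V ≈ 520 m³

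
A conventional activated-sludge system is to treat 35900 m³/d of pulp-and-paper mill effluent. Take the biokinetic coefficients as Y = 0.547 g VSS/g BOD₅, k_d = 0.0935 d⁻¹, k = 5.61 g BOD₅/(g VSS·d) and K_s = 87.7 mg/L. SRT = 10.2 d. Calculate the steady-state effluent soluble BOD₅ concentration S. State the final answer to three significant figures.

S ≈ 5.84 mg/L

From the Monod/SRT balance for a CMAS, S = K_s·(1+k_d θ_c)/[θ_c·(Y k − k_d) − 1] = 87.7 × (1 + 0.0935 × 10.2) / [10.2 × (0.547 × 5.61 − 0.0935) − 1] = 171.3 / 29.35 = 5.838 mg/L.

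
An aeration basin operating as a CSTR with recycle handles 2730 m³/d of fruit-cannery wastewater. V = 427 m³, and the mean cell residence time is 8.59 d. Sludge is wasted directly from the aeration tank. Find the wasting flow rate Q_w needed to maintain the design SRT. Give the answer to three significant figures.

Q_w ≈ 49.7 m³/d

With mixed-liquor wasting, θ_c = V/Q_w, so Q_w = V/θ_c = 427.0/8.59 = 49.71 m³/d.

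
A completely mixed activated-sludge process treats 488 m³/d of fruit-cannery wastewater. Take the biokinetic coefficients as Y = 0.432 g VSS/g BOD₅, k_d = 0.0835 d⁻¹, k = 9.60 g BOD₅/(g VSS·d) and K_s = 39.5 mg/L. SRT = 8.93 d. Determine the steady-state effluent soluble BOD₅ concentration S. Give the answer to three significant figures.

Effluent substrate depends only on kinetics and SRT: S = K_s(1 + k_d θ_c) / [θ_c(Yk − k_d) − 1] = 39.5 × (1 + 0.0835 × 8.93) / [8.93 × (0.432 × 9.60 − 0.0835) − 1] = 68.95 / 35.29 = 1.954 mg/L.

S ≈ 1.95 mg/L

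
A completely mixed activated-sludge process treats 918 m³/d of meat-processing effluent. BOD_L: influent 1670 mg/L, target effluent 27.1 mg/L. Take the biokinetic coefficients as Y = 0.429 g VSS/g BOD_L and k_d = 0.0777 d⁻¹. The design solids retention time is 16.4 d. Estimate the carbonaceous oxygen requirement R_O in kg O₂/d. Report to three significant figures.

R_O ≈ 1100 kg O₂/d

The observed yield is Y_obs = Y/(1 + k_d·θ_c) = 0.429 / (1 + 0.0777 × 16.4) = 0.429 / 2.274 = 0.1886 g VSS per g BOD_L removed.
Mass of BOD_L removed per day: Q(S₀ − S) = 918 × 1643 g/m³ = 1508 kg/d.
P_X = Y_obs·Q·(S₀ − S) = 0.1886 × 1508 = 284.5 kg VSS/d.
R_O = Q·(S₀ − S) − 1.42·P_X = 1508 − 1.42 × 284.5 = 1104 kg O₂/d.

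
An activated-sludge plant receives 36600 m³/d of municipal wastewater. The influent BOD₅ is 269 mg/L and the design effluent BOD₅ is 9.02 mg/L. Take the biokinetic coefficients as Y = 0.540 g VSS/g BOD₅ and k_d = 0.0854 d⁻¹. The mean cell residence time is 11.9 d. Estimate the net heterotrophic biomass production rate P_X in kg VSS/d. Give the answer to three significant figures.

P_X ≈ 2550 kg VSS/d

Correct the yield for decay: Y_obs = Y/(1 + k_d θ_c) = 0.540 / (1 + 0.0854 × 11.9) = 0.540 / 2.016 = 0.2678.
ΔS = 269 − 9.02 = 260.0 mg/L, so the substrate removal rate is 36600 × 260.0/1000 = 9515 kg BOD₅/d.
Biomass produced: P_X = Y_obs·Q·ΔS = 0.2678 × 9515 ≈ 2548 kg VSS/d.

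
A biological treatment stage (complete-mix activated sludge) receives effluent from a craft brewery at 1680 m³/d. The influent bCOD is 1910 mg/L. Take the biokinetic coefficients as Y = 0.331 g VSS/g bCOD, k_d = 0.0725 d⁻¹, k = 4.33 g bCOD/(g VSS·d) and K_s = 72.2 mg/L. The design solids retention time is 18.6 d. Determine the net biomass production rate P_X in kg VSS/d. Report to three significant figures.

P_X ≈ 451 kg VSS/d

For a completely mixed reactor with recycle the Lawrence–McCarty relation gives S = K_s·(1 + k_d·θ_c) / [θ_c·(Y·k − k_d) − 1] = 72.2 × (1 + 0.0725 × 18.6) / [18.6 × (0.331 × 4.33 − 0.0725) − 1] = 169.6 / 24.31 = 6.975 mg/L.
Observed yield with endogenous decay: Y_obs = Y / (1 + k_d·θ_c) = 0.331 / (1 + 0.0725 × 18.6) = 0.331 / 2.349 = 0.1409 g VSS/g bCOD.
Q·(S₀ − S) = 1680 × (1910 − 6.98) × 10⁻³ = 3197 kg/d removed.
So the net sludge growth is P_X = 0.1409 × 3197 = 450.6 kg VSS/d.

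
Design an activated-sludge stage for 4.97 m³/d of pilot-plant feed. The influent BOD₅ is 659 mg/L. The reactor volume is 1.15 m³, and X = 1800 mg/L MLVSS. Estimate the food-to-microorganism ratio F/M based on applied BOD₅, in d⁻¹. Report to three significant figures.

Food-to-microorganism ratio F/M = Q S₀ / (V X) = 4.97 × 659 / (1.150 × 1800) = 1.582 d⁻¹.

F/M ≈ 1.58 d⁻¹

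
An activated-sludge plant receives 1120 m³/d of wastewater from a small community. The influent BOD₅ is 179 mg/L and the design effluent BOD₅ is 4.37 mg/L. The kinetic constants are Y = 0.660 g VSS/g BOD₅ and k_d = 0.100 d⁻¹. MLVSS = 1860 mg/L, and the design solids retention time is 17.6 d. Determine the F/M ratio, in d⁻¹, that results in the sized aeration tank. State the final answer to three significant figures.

Steady-state biomass mass balance: V·X·(1 + k_d·θ_c) = Y·Q·(S₀ − S)·θ_c, so V = 0.660 × 1120 × (179 − 4.37) × 17.6 / [1860 × (1 + 0.100 × 17.6)] = 2.27×10^6 / 5134 = 442.6 m³.
F/M = Q·S₀ / (V·X) = 1120 × 179 / (442.6 × 1860) = 0.2435 g BOD₅·(g VSS·d)⁻¹.

F/M ≈ 0.244 d⁻¹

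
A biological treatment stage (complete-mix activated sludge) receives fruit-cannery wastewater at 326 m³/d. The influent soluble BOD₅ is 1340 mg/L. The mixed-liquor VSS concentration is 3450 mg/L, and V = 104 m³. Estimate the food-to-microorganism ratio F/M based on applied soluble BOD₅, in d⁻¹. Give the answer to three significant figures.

Food-to-microorganism ratio F/M = Q S₀ / (V X) = 326 × 1340 / (104.0 × 3450) = 1.218 d⁻¹.

F/M ≈ 1.22 d⁻¹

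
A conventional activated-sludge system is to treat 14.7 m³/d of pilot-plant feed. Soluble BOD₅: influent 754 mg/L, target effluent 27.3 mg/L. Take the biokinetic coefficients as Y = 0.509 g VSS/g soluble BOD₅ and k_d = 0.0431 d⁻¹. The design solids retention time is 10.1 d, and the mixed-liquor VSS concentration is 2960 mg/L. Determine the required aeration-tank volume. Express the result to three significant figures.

V ≈ 12.9 m³

Steady-state biomass mass balance: V·X·(1 + k_d·θ_c) = Y·Q·(S₀ − S)·θ_c, so V = 0.509 × 14.7 × (754 − 27.3) × 10.1 / [2960 × (1 + 0.0431 × 10.1)] = 5.49×10^4 / 4249 = 12.93 m³.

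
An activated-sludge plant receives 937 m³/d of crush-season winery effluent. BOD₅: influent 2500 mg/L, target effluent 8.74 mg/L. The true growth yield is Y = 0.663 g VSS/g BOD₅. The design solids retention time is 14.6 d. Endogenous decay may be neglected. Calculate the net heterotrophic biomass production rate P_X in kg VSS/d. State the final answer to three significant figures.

No decay correction is needed, so Y_obs = Y = 0.663.
Mass of BOD₅ removed per day: Q(S₀ − S) = 937 × 2491 g/m³ = 2334 kg/d.
P_X = Y_obs · Q(S₀ − S) = 0.6630 × 2334 = 1548 kg VSS/d.

P_X ≈ 1550 kg VSS/d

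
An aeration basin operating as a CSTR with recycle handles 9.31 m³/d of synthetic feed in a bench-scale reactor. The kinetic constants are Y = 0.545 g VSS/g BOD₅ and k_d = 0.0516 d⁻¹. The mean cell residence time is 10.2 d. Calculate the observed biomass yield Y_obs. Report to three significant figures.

The observed yield is Y_obs = Y/(1 + k_d·θ_c) = 0.545 / (1 + 0.0516 × 10.2) = 0.545 / 1.526 = 0.3571 g VSS per g BOD₅ removed.

Y_obs ≈ 0.357 g VSS/g BOD₅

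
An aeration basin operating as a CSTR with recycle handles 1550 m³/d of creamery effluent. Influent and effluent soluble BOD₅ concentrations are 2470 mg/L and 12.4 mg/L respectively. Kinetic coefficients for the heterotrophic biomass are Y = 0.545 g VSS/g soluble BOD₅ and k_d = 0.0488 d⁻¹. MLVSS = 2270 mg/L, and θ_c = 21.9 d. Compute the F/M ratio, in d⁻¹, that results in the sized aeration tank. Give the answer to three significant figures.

From the SRT design equation V = Y Q (S₀−S) θ_c / [X (1 + k_d θ_c)] = 0.545 × 1550 × (2470 − 12.4) × 21.9 / [2270 × (1 + 0.0488 × 21.9)] = 4.55×10^7 / 4696 = 9682 m³.
F/M = applied load / biomass = Q·S₀/(V·X) = 1550 × 2470 / (9682 × 2270) = 0.1742 d⁻¹.

F/M ≈ 0.174 d⁻¹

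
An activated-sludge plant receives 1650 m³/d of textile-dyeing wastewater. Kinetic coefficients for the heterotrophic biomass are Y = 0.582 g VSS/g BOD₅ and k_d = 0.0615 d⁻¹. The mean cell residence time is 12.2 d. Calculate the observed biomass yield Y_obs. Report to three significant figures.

Y_obs ≈ 0.333 g VSS/g BOD₅

Y_obs = Y / (1 + k_d θ_c) = 0.582 / (1 + 0.0615 × 12.2) = 0.582 / 1.750 = 0.3325.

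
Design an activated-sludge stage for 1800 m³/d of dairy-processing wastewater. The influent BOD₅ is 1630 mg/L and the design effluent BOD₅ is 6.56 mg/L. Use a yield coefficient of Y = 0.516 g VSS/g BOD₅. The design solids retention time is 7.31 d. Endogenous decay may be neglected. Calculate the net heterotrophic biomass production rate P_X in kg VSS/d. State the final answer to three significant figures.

P_X ≈ 1510 kg VSS/d

No decay correction is needed, so Y_obs = Y = 0.516.
Q·(S₀ − S) = 1800 × (1630 − 6.56) × 10⁻³ = 2922 kg/d removed.
Net biomass production P_X = Y_obs × Q·(S₀ − S) = 0.5160 × 2922 = 1508 kg VSS/d.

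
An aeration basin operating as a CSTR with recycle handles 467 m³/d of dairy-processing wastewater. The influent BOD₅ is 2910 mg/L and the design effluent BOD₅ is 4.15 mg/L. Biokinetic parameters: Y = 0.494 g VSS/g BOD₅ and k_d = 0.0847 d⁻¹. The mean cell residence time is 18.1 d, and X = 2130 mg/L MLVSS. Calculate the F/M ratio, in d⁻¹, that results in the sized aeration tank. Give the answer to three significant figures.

F/M ≈ 0.284 d⁻¹

From the SRT design equation V = Y Q (S₀−S) θ_c / [X (1 + k_d θ_c)] = 0.494 × 467 × (2910 − 4.15) × 18.1 / [2130 × (1 + 0.0847 × 18.1)] = 1.21×10^7 / 5395 = 2249 m³.
F/M = Q·S₀ / (V·X) = 467 × 2910 / (2249 × 2130) = 0.2837 g BOD₅·(g VSS·d)⁻¹.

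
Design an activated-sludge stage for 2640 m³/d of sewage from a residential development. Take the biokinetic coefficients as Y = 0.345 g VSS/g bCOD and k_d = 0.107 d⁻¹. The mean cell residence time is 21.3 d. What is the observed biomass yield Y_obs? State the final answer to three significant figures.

Y_obs = Y / (1 + k_d θ_c) = 0.345 / (1 + 0.107 × 21.3) = 0.345 / 3.279 = 0.1052.

Y_obs ≈ 0.105 g VSS/g bCOD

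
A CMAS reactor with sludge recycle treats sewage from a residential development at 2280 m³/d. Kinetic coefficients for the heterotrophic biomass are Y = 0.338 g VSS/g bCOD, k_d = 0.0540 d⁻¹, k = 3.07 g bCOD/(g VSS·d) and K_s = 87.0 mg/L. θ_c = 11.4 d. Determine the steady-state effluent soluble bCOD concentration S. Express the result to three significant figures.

S ≈ 13.8 mg/L

From the Monod/SRT balance for a CMAS, S = K_s·(1+k_d θ_c)/[θ_c·(Y k − k_d) − 1] = 87.0 × (1 + 0.0540 × 11.4) / [11.4 × (0.338 × 3.07 − 0.0540) − 1] = 140.6 / 10.21 = 13.76 mg/L.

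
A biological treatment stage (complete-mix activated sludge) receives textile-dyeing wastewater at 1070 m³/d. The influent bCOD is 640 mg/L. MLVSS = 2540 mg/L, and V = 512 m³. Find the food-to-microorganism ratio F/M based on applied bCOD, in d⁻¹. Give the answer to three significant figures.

F/M ≈ 0.527 d⁻¹

F/M = applied load / biomass = Q·S₀/(V·X) = 1070 × 640 / (512.0 × 2540) = 0.5266 d⁻¹.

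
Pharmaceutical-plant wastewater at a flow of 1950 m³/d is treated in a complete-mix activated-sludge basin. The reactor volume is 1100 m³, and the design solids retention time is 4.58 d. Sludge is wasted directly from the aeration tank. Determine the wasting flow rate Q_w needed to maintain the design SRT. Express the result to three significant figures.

Q_w ≈ 240 m³/d

Wasting from the aeration tank: Q_w = V / θ_c = 1100 / 4.58 = 240.2 m³/d.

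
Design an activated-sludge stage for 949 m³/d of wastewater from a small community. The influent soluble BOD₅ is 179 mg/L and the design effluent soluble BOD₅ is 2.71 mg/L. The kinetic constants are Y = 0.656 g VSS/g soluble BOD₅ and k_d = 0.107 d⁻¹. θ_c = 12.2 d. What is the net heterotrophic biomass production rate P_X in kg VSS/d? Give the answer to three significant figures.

P_X ≈ 47.6 kg VSS/d

Y_obs = Y / (1 + k_d θ_c) = 0.656 / (1 + 0.107 × 12.2) = 0.656 / 2.305 = 0.2845.
Mass of soluble BOD₅ removed per day: Q(S₀ − S) = 949 × 176.3 g/m³ = 167.3 kg/d.
Biomass produced: P_X = Y_obs·Q·ΔS = 0.2845 × 167.3 ≈ 47.60 kg VSS/d.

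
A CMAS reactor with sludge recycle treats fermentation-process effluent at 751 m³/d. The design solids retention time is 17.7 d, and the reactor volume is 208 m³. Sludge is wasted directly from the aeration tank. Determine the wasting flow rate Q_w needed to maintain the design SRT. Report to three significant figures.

Q_w ≈ 11.8 m³/d

With mixed-liquor wasting, θ_c = V/Q_w, so Q_w = V/θ_c = 208.0/17.7 = 11.75 m³/d.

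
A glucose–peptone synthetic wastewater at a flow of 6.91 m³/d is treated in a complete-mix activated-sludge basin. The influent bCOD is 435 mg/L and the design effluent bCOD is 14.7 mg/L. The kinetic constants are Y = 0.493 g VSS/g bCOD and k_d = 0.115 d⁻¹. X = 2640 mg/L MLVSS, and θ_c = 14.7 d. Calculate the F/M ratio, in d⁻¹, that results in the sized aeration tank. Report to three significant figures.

F/M ≈ 0.384 d⁻¹

Steady-state biomass mass balance: V·X·(1 + k_d·θ_c) = Y·Q·(S₀ − S)·θ_c, so V = 0.493 × 6.91 × (435 − 14.7) × 14.7 / [2640 × (1 + 0.115 × 14.7)] = 2.1×10^4 / 7103 = 2.963 m³.
F/M = applied load / biomass = Q·S₀/(V·X) = 6.91 × 435 / (2.963 × 2640) = 0.3842 d⁻¹.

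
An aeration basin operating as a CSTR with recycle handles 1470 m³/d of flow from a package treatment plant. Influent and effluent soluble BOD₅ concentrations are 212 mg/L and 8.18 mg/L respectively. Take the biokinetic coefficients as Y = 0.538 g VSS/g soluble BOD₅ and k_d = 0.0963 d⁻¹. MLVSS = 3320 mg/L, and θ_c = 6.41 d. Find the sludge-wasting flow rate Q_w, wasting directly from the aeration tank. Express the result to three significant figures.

Q_w ≈ 30.0 m³/d

Steady-state biomass mass balance: V·X·(1 + k_d·θ_c) = Y·Q·(S₀ − S)·θ_c, so V = 0.538 × 1470 × (212 − 8.18) × 6.41 / [3320 × (1 + 0.0963 × 6.41)] = 1.03×10^6 / 5369 = 192.4 m³.
Wasting from the aeration tank: Q_w = V / θ_c = 192.4 / 6.41 = 30.02 m³/d.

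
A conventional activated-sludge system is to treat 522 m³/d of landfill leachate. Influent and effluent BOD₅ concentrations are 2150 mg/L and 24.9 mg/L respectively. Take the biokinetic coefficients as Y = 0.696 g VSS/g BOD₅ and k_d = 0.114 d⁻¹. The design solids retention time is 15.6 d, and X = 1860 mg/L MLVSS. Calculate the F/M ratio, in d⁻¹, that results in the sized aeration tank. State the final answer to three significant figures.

Rearranging the biomass balance for a CMAS with decay, V = Y·Q·ΔS·θ_c / [X·(1+k_d θ_c)] = 0.696 × 522 × (2150 − 24.9) × 15.6 / [1860 × (1 + 0.114 × 15.6)] = 1.2×10^7 / 5168 = 2331 m³.
F/M = Q·S₀ / (V·X) = 522 × 2150 / (2331 × 1860) = 0.2589 g BOD₅·(g VSS·d)⁻¹.

F/M ≈ 0.259 d⁻¹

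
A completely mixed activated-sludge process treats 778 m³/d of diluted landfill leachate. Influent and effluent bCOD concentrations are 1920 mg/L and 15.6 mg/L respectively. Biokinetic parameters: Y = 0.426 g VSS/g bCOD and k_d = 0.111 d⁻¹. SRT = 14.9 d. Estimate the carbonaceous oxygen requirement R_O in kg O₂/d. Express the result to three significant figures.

Y_obs = Y / (1 + k_d θ_c) = 0.426 / (1 + 0.111 × 14.9) = 0.426 / 2.654 = 0.1605.
Substrate removed = Q·(S₀ − S) = 778 m³/d × (1920 − 15.6) g/m³ = 1.48×10^6 g/d = 1482 kg/d.
Biomass synthesised: P_X = Y_obs × 1482 = 237.8 kg VSS/d.
R_O = Q·(S₀ − S) − 1.42·P_X = 1482 − 1.42 × 237.8 = 1144 kg O₂/d.

R_O ≈ 1140 kg O₂/d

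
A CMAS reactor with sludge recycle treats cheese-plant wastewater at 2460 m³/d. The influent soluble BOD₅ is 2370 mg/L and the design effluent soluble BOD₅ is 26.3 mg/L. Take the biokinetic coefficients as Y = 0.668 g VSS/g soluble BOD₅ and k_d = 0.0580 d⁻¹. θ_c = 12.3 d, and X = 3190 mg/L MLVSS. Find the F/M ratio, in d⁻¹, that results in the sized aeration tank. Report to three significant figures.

F/M ≈ 0.211 d⁻¹

From the SRT design equation V = Y Q (S₀−S) θ_c / [X (1 + k_d θ_c)] = 0.668 × 2460 × (2370 − 26.3) × 12.3 / [3190 × (1 + 0.0580 × 12.3)] = 4.74×10^7 / 5466 = 8667 m³.
Food-to-microorganism ratio F/M = Q S₀ / (V X) = 2460 × 2370 / (8667 × 3190) = 0.2109 d⁻¹.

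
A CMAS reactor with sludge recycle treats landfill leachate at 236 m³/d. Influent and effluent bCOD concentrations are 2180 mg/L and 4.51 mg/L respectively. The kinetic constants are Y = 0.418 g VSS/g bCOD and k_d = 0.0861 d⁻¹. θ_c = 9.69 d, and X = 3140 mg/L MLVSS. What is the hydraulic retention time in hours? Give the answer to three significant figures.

τ ≈ 36.7 h

Rearranging the biomass balance for a CMAS with decay, V = Y·Q·ΔS·θ_c / [X·(1+k_d θ_c)] = 0.418 × 236 × (2180 − 4.51) × 9.69 / [3140 × (1 + 0.0861 × 9.69)] = 2.08×10^6 / 5760 = 361.0 m³.
Hydraulic retention time τ = V/Q = 361.0 / 236 = 1.530 d = 36.72 h.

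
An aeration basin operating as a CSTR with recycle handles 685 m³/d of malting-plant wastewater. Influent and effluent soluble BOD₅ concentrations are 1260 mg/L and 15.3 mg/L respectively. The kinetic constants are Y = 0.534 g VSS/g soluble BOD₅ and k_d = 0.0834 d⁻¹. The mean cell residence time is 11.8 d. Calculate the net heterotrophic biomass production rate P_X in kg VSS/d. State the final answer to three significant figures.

P_X ≈ 229 kg VSS/d

Y_obs = Y / (1 + k_d θ_c) = 0.534 / (1 + 0.0834 × 11.8) = 0.534 / 1.984 = 0.2691.
ΔS = 1260 − 15.3 = 1245 mg/L, so the substrate removal rate is 685 × 1245/1000 = 852.6 kg soluble BOD₅/d.
Biomass produced: P_X = Y_obs·Q·ΔS = 0.2691 × 852.6 ≈ 229.5 kg VSS/d.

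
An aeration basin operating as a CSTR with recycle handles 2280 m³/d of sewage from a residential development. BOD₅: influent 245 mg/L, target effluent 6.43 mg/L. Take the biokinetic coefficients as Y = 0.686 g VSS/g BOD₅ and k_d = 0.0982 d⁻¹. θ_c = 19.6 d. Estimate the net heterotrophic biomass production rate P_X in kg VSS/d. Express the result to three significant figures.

P_X ≈ 128 kg VSS/d

Y_obs = Y / (1 + k_d θ_c) = 0.686 / (1 + 0.0982 × 19.6) = 0.686 / 2.925 = 0.2346.
Substrate removed = Q·(S₀ − S) = 2280 m³/d × (245 − 6.43) g/m³ = 5.44×10^5 g/d = 543.9 kg/d.
So the net sludge growth is P_X = 0.2346 × 543.9 = 127.6 kg VSS/d.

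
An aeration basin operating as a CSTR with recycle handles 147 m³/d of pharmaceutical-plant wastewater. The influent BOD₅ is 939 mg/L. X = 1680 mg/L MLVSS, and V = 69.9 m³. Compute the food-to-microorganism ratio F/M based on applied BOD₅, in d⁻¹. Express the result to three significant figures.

F/M ≈ 1.18 d⁻¹

F/M = applied load / biomass = Q·S₀/(V·X) = 147 × 939 / (69.90 × 1680) = 1.175 d⁻¹.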